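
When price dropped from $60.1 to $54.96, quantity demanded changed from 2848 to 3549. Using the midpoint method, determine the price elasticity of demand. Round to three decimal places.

-2.453

%Δq = (3549 − 2848)/[(2848 + 3549)/2] = 701/3198.5 ≈ 0.2192.
%ΔP = (54.96 − 60.1)/[(60.1 + 54.96)/2] = -5.14/57.53 ≈ -0.0893.
Arc elasticity E = %Δq/%ΔP ≈ 0.2192/-0.0893 ≈ -2.453.
|E| > 1: demand is elastic over this range.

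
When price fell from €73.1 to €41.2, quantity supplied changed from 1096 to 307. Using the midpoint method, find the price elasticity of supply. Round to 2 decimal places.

2.01

%ΔQ = (307 − 1096)/[(1096 + 307)/2] = -789/701.5 ≈ -1.1247.
%ΔP = (41.2 − 73.1)/[(73.1 + 41.2)/2] = -31.9/57.15 ≈ -0.5582.
Arc elasticity E = %ΔQ/%ΔP ≈ -1.1247/-0.5582 ≈ 2.01.
|E| > 1: supply is elastic over this range.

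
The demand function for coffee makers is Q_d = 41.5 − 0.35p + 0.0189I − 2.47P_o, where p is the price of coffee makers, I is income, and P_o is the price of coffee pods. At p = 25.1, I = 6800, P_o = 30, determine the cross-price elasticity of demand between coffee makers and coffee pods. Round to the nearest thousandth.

-0.850

At the given point, Q_d = 41.5 − 0.35(25.1) + 0.0189(6800) − 2.47(30) = 41.5 − 8.785 + 128.52 − 74.1 = 87.135.
∂Q_d/∂P_o = −2.47, so E_xy = -2.47·(30/87.135) ≈ -0.850.
E_xy < 0: the goods are complements.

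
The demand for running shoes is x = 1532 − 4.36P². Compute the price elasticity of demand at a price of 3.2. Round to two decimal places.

-0.06

At P = 3.2, x = 1487.3536.
dx/dP = −2·4.36·P = −27.904.
Point elasticity E = (dx/dP)·(P/x) = -27.904 × 3.2/1487.3536 ≈ -0.06.
|E| < 1, so demand is inelastic at this price.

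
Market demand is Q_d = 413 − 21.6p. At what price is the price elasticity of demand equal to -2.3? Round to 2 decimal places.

Set −bp/(a − bp) = −2.3 ⇒ bp = 2.3(a − bp) ⇒ bp(1+2.3) = 2.3·a.
p = 2.3·413/(21.6·3.3) ≈ 13.33.

13.33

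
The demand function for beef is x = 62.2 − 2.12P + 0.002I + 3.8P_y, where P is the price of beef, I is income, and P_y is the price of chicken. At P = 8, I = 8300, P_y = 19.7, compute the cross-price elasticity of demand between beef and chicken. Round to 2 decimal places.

0.55

Evaluating quantity at (P, I, P_y) gives x = 62.2 − 2.12(8) + 0.002(8300) + 3.8(19.7) = 62.2 − 16.96 + 16.6 + 74.86 = 136.7.
∂x/∂P_y = +3.8, so E_xy = 3.8·(19.7/136.7) ≈ 0.55.
E_xy > 0: the goods are substitutes.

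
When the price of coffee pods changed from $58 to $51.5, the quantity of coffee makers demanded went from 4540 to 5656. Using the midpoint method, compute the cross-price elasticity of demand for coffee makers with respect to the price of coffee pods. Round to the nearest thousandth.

%ΔQ_x = (5656 − 4540)/[(4540+5656)/2] = 1116/5098 ≈ 0.2189.
%ΔP_y = (51.5 − 58)/[(58+51.5)/2] ≈ -0.1187.
E_xy = 0.2189/-0.1187 ≈ -1.844.
E_xy < 0, so coffee makers and coffee pods are complements.

-1.844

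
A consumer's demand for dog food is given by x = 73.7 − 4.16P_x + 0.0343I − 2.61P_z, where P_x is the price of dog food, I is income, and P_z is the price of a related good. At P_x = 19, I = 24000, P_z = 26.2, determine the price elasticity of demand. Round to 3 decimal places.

First evaluate x: 73.7 − 4.16(19) + 0.0343(24000) − 2.61(26.2) = 73.7 − 79.04 + 823.2 − 68.382 = 749.478.
∂x/∂P_x = −4.16, so E_p = (−4.16)·(19/749.478) ≈ -0.105.
|E_p| < 1: demand is inelastic.

-0.105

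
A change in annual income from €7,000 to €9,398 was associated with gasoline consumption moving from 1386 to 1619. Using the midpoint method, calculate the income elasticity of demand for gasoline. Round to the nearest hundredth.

0.53

%ΔQ = (1619 − 1386)/[(1386+1619)/2] = 233/1502.5 ≈ 0.1551.
%ΔI = (9,398 − 7,000)/[(7,000+9,398)/2] = 2398/8199 ≈ 0.2925.
E_I = %ΔQ/%ΔI ≈ 0.53.
E_I ∈ (0,1): normal good (necessity).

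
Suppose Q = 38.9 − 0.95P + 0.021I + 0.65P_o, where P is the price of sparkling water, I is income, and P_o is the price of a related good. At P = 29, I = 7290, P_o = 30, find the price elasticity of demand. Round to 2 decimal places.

Q = 38.9 − 0.95(29) + 0.021(7290) + 0.65(30) = 38.9 − 27.55 + 153.09 + 19.5 = 183.94.
∂Q/∂P = −0.95, so E_p = (−0.95)·(29/183.94) ≈ -0.15.
|E_p| < 1: demand is inelastic.

-0.15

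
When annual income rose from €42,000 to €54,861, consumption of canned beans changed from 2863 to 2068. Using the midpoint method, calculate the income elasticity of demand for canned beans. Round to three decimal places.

-1.214

%ΔQ = (2068 − 2863)/[(2863+2068)/2] = -795/2465.5 ≈ -0.3224.
%ΔM = (54,861 − 42,000)/[(42,000+54,861)/2] = 12861/48430.5 ≈ 0.2656.
E_I = %ΔQ/%ΔM ≈ -1.214.
E_I < 0: inferior good.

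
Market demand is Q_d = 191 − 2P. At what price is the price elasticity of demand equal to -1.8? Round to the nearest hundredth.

Set −bP/(a − bP) = −1.8 ⇒ bP = 1.8(a − bP) ⇒ bP(1+1.8) = 1.8·a.
P = 1.8·191/(2·2.8) ≈ 61.39.

61.39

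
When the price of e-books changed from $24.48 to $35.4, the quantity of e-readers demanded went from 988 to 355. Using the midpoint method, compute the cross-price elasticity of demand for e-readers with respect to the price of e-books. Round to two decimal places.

%ΔQ_x = (355 − 988)/[(988+355)/2] = -633/671.5 ≈ -0.9427.
%ΔP_y = (35.4 − 24.48)/[(24.48+35.4)/2] ≈ 0.3647.
E_xy = -0.9427/0.3647 ≈ -2.58.
E_xy < 0, so e-readers and e-books are complements.

-2.58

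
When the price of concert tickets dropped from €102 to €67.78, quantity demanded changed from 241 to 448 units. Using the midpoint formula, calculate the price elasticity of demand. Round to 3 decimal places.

-1.491

%Δq = (448 − 241)/[(241 + 448)/2] = 207/344.5 ≈ 0.6009.
%ΔP = (67.78 − 102)/[(102 + 67.78)/2] = -34.22/84.89 ≈ -0.4031.
Arc elasticity E = %Δq/%ΔP ≈ 0.6009/-0.4031 ≈ -1.491.
|E| > 1: demand is elastic over this range.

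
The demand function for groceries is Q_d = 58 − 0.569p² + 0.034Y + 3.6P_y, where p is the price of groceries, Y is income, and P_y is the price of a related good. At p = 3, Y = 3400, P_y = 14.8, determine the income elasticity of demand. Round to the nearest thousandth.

0.521

Evaluating quantity at (p, Y, P_y) gives Q_d = 58 − 0.569(3)² + 0.034(3400) + 3.6(14.8) = 58 − 5.121 + 115.6 + 53.28 = 221.759.
∂Q_d/∂Y = +0.034, so E_I = 0.034·(3400/221.759) ≈ 0.521.
E_I ∈ (0,1): normal good (necessity).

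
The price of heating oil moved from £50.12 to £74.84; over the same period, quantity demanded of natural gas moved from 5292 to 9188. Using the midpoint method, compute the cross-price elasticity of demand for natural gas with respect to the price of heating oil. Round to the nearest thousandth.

%ΔQ_x = (9188 − 5292)/[(5292+9188)/2] = 3896/7240 ≈ 0.5381.
%ΔP_y = (74.84 − 50.12)/[(50.12+74.84)/2] ≈ 0.3956.
E_xy = 0.5381/0.3956 ≈ 1.360.
E_xy > 0, so natural gas and heating oil are substitutes.

1.360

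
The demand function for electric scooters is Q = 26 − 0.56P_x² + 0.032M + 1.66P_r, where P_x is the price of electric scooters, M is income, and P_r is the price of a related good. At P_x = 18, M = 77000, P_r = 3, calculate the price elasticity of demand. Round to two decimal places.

-0.16

Q = 26 − 0.56(18)² + 0.032(77000) + 1.66(3) = 26 − 181.44 + 2464 + 4.98 = 2313.54.
∂Q/∂P_x = −2·0.56·P_x = -20.16, so E_p = -20.16·(18/2313.54) ≈ -0.16.
|E_p| < 1: demand is inelastic.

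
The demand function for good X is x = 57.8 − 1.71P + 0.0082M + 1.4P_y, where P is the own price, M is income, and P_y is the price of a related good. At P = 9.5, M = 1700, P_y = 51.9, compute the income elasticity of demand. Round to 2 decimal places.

Evaluating quantity at (P, M, P_y) gives x = 57.8 − 1.71(9.5) + 0.0082(1700) + 1.4(51.9) = 57.8 − 16.245 + 13.94 + 72.66 = 128.155.
∂x/∂M = +0.0082, so E_I = 0.0082·(1700/128.155) ≈ 0.11.
E_I ∈ (0,1): normal good (necessity).

0.11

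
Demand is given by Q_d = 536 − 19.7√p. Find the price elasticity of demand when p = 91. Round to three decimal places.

At p = 91, Q_d = 348.074.
dQ_d/dp = −19.7/(2√p) = −19.7/(2·9.5394).
Point elasticity E = (dQ_d/dp)·(p/Q_d) = -1.0326 × 91/348.074 ≈ -0.270.
|E| < 1, so demand is inelastic at this price.

-0.270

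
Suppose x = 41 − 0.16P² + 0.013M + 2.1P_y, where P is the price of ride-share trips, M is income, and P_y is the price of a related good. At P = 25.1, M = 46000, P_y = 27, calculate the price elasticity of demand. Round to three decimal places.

At the given point, x = 41 − 0.16(25.1)² + 0.013(46000) + 2.1(27) = 41 − 100.8016 + 598 + 56.7 = 594.8984.
∂x/∂P = −2·0.16·P = -8.032, so E_p = -8.032·(25.1/594.8984) ≈ -0.339.
|E_p| < 1: demand is inelastic.

-0.339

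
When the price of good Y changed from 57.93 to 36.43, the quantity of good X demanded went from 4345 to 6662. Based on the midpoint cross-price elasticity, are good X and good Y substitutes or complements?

%ΔQ_x = (6662 − 4345)/[(4345+6662)/2] = 2317/5503.5 ≈ 0.4210.
%ΔP_y = (36.43 − 57.93)/[(57.93+36.43)/2] ≈ -0.4557.
E_xy = 0.4210/-0.4557 ≈ -0.924.
E_xy < 0, so the goods are complements.

complements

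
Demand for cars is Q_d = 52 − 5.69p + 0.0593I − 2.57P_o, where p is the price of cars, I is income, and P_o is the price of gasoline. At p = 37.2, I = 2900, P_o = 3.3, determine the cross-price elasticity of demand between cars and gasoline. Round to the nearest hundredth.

-2.22

At the given point, Q_d = 52 − 5.69(37.2) + 0.0593(2900) − 2.57(3.3) = 52 − 211.668 + 171.97 − 8.481 = 3.821.
∂Q_d/∂P_o = −2.57, so E_xy = -2.57·(3.3/3.821) ≈ -2.22.
E_xy < 0: the goods are complements.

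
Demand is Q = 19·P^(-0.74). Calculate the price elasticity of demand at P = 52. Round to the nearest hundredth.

-0.74

For a Cobb–Douglas (constant-elasticity) form Q = A·P^α·…, the elasticity with respect to P equals the exponent α at every point.
Here the exponent on P is -0.74, so the price elasticity of demand is -0.74.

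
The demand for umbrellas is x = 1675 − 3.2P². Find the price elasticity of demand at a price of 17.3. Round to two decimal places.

-2.67

At P = 17.3, x = 717.272.
dx/dP = −2·3.2·P = −110.72.
Point elasticity E = (dx/dP)·(P/x) = -110.72 × 17.3/717.272 ≈ -2.67.
|E| > 1, so demand is elastic at this price.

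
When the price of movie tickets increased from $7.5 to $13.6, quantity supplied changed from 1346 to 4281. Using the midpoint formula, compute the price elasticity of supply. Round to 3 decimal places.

%Δq = (4281 − 1346)/[(1346 + 4281)/2] = 2935/2813.5 ≈ 1.0432.
%Δp = (13.6 − 7.5)/[(7.5 + 13.6)/2] = 6.1/10.55 ≈ 0.5782.
Arc elasticity E = %Δq/%Δp ≈ 1.0432/0.5782 ≈ 1.804.
|E| > 1: supply is elastic over this range.

1.804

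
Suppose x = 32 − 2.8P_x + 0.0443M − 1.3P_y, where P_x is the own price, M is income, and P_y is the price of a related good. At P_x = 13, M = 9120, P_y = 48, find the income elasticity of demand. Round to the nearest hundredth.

At the given point, x = 32 − 2.8(13) + 0.0443(9120) − 1.3(48) = 32 − 36.4 + 404.016 − 62.4 = 337.216.
∂x/∂M = +0.0443, so E_I = 0.0443·(9120/337.216) ≈ 1.20.
E_I > 1: normal good (luxury).

1.20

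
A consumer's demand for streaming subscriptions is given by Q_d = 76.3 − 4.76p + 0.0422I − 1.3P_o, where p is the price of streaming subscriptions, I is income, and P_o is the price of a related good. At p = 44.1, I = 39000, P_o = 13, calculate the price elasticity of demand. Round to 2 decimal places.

First evaluate Q_d: 76.3 − 4.76(44.1) + 0.0422(39000) − 1.3(13) = 76.3 − 209.916 + 1645.8 − 16.9 = 1495.284.
∂Q_d/∂p = −4.76, so E_p = (−4.76)·(44.1/1495.284) ≈ -0.14.
|E_p| < 1: demand is inelastic.

-0.14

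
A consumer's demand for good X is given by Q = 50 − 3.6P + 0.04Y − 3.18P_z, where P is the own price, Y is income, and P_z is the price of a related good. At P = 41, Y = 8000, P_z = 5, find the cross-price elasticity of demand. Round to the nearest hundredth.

Evaluating quantity at (P, Y, P_z) gives Q = 50 − 3.6(41) + 0.04(8000) − 3.18(5) = 50 − 147.6 + 320 − 15.9 = 206.5.
∂Q/∂P_z = −3.18, so E_xy = -3.18·(5/206.5) ≈ -0.08.
E_xy < 0: the goods are complements.

-0.08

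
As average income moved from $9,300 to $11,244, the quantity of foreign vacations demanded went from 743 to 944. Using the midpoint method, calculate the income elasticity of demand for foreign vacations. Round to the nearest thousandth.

%ΔQ = (944 − 743)/[(743+944)/2] = 201/843.5 ≈ 0.2383.
%ΔY = (11,244 − 9,300)/[(9,300+11,244)/2] = 1944/10272 ≈ 0.1893.
E_I = %ΔQ/%ΔY ≈ 1.259.
E_I > 1: normal good (luxury).

1.259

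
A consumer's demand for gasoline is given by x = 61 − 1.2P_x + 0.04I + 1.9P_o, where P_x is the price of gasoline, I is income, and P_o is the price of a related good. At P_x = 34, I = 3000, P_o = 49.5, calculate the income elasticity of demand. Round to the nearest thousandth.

0.512

First evaluate x: 61 − 1.2(34) + 0.04(3000) + 1.9(49.5) = 61 − 40.8 + 120 + 94.05 = 234.25.
∂x/∂I = +0.04, so E_I = 0.04·(3000/234.25) ≈ 0.512.
E_I ∈ (0,1): normal good (necessity).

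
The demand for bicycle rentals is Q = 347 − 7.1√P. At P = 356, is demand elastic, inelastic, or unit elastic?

At P = 356, Q = 213.0375.
dQ/dP = −7.1/(2√P) = −7.1/(2·18.868).
Point elasticity E = (dQ/dP)·(P/Q) = -0.1881 × 356/213.0375 ≈ -0.314.
|E| ≈ 0.314 < 1, so demand is inelastic.

inelastic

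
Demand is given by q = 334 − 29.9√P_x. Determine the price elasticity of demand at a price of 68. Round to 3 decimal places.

At P_x = 68, q = 87.4383.
dq/dP_x = −29.9/(2√P_x) = −29.9/(2·8.2462).
Point elasticity E = (dq/dP_x)·(P_x/q) = -1.813 × 68/87.4383 ≈ -1.410.
|E| > 1, so demand is elastic at this price.

-1.410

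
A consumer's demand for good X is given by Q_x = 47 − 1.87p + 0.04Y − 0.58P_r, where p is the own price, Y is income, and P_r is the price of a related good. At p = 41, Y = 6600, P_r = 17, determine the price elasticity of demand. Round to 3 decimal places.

-0.342

Substituting, Q_x = 47 − 1.87(41) + 0.04(6600) − 0.58(17) = 47 − 76.67 + 264 − 9.86 = 224.47.
∂Q_x/∂p = −1.87, so E_p = (−1.87)·(41/224.47) ≈ -0.342.
|E_p| < 1: demand is inelastic.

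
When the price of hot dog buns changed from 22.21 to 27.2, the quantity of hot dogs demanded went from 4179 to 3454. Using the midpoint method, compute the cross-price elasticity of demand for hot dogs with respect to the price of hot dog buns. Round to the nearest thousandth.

%ΔQ_x = (3454 − 4179)/[(4179+3454)/2] = -725/3816.5 ≈ -0.1900.
%ΔP_y = (27.2 − 22.21)/[(22.21+27.2)/2] ≈ 0.2020.
E_xy = -0.1900/0.2020 ≈ -0.940.
E_xy < 0, so hot dogs and hot dog buns are complements.

-0.940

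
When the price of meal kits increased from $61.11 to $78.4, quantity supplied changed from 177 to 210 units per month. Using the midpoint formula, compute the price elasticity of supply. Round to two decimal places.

0.69

%Δq = (210 − 177)/[(177 + 210)/2] = 33/193.5 ≈ 0.1705.
%Δp = (78.4 − 61.11)/[(61.11 + 78.4)/2] = 17.29/69.755 ≈ 0.2479.
Arc elasticity E = %Δq/%Δp ≈ 0.1705/0.2479 ≈ 0.69.
|E| < 1: supply is inelastic over this range.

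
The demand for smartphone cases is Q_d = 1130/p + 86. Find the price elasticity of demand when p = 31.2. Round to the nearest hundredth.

-0.30

At p = 31.2, Q_d = 122.2179.
dQ_d/dp = −1130/p² = −1.1608.
Point elasticity E = (dQ_d/dp)·(p/Q_d) = -1.1608 × 31.2/122.2179 ≈ -0.30.
|E| < 1, so demand is inelastic at this price.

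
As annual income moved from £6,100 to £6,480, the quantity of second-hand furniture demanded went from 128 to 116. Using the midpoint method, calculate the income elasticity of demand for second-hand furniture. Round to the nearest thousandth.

-1.628

%ΔQ = (116 − 128)/[(128+116)/2] = -12/122 ≈ -0.0984.
%ΔY = (6,480 − 6,100)/[(6,100+6,480)/2] = 380/6290 ≈ 0.0604.
E_I = %ΔQ/%ΔY ≈ -1.628.
E_I < 0: inferior good.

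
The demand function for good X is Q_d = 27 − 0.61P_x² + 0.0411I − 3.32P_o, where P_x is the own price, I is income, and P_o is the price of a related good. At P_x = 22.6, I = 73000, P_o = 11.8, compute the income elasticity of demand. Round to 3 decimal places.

Substituting, Q_d = 27 − 0.61(22.6)² + 0.0411(73000) − 3.32(11.8) = 27 − 311.5636 + 3000.3 − 39.176 = 2676.5604.
∂Q_d/∂I = +0.0411, so E_I = 0.0411·(73000/2676.5604) ≈ 1.121.
E_I > 1: normal good (luxury).

1.121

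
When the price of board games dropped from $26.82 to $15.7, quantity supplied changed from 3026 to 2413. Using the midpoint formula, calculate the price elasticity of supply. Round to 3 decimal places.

0.431

%Δq = (2413 − 3026)/[(3026 + 2413)/2] = -613/2719.5 ≈ -0.2254.
%Δp = (15.7 − 26.82)/[(26.82 + 15.7)/2] = -11.12/21.26 ≈ -0.5230.
Arc elasticity E = %Δq/%Δp ≈ -0.2254/-0.5230 ≈ 0.431.
|E| < 1: supply is inelastic over this range.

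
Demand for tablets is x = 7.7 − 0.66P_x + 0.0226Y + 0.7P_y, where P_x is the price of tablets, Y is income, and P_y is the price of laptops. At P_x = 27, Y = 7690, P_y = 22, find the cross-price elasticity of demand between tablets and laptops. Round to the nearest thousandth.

x = 7.7 − 0.66(27) + 0.0226(7690) + 0.7(22) = 7.7 − 17.82 + 173.794 + 15.4 = 179.074.
∂x/∂P_y = +0.7, so E_xy = 0.7·(22/179.074) ≈ 0.086.
E_xy > 0: the goods are substitutes.

0.086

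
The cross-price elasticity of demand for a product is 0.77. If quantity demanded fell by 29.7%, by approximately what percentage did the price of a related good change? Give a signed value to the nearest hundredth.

-38.57

%ΔQ ≈ E × %ΔP_y ⇒ %ΔP_y = %ΔQ / E = (-29.7%)/(0.77) ≈ -38.57%.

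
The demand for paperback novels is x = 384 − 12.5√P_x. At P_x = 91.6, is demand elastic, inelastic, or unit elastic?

At P_x = 91.6, x = 264.3651.
dx/dP_x = −12.5/(2√P_x) = −12.5/(2·9.5708).
Point elasticity E = (dx/dP_x)·(P_x/x) = -0.653 × 91.6/264.3651 ≈ -0.226.
|E| ≈ 0.226 < 1, so demand is inelastic.

inelastic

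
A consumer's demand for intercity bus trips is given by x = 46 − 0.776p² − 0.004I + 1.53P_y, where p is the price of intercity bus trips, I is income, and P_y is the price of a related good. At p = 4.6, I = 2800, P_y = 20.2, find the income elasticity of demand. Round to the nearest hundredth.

Evaluating quantity at (p, I, P_y) gives x = 46 − 0.776(4.6)² − 0.004(2800) + 1.53(20.2) = 46 − 16.4202 − 11.2 + 30.906 = 49.2858.
∂x/∂I = −0.004, so E_I = -0.004·(2800/49.2858) ≈ -0.23.
E_I < 0: inferior good.

-0.23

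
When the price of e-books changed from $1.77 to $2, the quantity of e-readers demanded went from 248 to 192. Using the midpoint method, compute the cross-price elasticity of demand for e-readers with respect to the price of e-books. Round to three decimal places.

-2.086

%ΔQ_x = (192 − 248)/[(248+192)/2] = -56/220 ≈ -0.2545.
%ΔP_y = (2 − 1.77)/[(1.77+2)/2] ≈ 0.1220.
E_xy = -0.2545/0.1220 ≈ -2.086.
E_xy < 0, so e-readers and e-books are complements.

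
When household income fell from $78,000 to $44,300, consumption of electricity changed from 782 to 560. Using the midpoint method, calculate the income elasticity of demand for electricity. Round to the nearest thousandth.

0.600

%ΔQ = (560 − 782)/[(782+560)/2] = -222/671 ≈ -0.3308.
%ΔM = (44,300 − 78,000)/[(78,000+44,300)/2] = -33700/61150 ≈ -0.5511.
E_I = %ΔQ/%ΔM ≈ 0.600.
E_I ∈ (0,1): normal good (necessity).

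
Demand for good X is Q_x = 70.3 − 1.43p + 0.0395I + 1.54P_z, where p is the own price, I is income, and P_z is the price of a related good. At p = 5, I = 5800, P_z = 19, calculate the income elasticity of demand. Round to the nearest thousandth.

0.713

First evaluate Q_x: 70.3 − 1.43(5) + 0.0395(5800) + 1.54(19) = 70.3 − 7.15 + 229.1 + 29.26 = 321.51.
∂Q_x/∂I = +0.0395, so E_I = 0.0395·(5800/321.51) ≈ 0.713.
E_I ∈ (0,1): normal good (necessity).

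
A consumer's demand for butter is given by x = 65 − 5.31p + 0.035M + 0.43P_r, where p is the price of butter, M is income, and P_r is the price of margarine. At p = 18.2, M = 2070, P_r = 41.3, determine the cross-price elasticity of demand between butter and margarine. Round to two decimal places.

First evaluate x: 65 − 5.31(18.2) + 0.035(2070) + 0.43(41.3) = 65 − 96.642 + 72.45 + 17.759 = 58.567.
∂x/∂P_r = +0.43, so E_xy = 0.43·(41.3/58.567) ≈ 0.30.
E_xy > 0: the goods are substitutes.

0.30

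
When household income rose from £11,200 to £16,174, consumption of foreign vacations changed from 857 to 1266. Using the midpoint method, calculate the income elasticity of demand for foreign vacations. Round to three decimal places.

1.060

%ΔQ = (1266 − 857)/[(857+1266)/2] = 409/1061.5 ≈ 0.3853.
%ΔM = (16,174 − 11,200)/[(11,200+16,174)/2] = 4974/13687 ≈ 0.3634.
E_I = %ΔQ/%ΔM ≈ 1.060.
E_I > 1: normal good (luxury).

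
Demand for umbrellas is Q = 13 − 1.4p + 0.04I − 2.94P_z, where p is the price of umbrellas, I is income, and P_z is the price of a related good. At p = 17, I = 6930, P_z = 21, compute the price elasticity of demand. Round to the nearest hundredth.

-0.12

Evaluating quantity at (p, I, P_z) gives Q = 13 − 1.4(17) + 0.04(6930) − 2.94(21) = 13 − 23.8 + 277.2 − 61.74 = 204.66.
∂Q/∂p = −1.4, so E_p = (−1.4)·(17/204.66) ≈ -0.12.
|E_p| < 1: demand is inelastic.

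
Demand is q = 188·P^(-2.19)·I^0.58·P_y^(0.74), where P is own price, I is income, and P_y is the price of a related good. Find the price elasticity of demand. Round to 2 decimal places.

-2.19

For a Cobb–Douglas (constant-elasticity) form q = A·P^α·…, the elasticity with respect to P equals the exponent α at every point.
Here the exponent on P is -2.19, so the price elasticity of demand is -2.19.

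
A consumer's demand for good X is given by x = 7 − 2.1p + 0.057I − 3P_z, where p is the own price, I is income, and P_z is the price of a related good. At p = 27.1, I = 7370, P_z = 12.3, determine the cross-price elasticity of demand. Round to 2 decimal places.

-0.11

x = 7 − 2.1(27.1) + 0.057(7370) − 3(12.3) = 7 − 56.91 + 420.09 − 36.9 = 333.28.
∂x/∂P_z = −3, so E_xy = -3·(12.3/333.28) ≈ -0.11.
E_xy < 0: the goods are complements.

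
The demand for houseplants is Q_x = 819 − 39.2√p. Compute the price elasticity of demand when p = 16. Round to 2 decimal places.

-0.12

At p = 16, Q_x = 662.2.
dQ_x/dp = −39.2/(2√p) = −39.2/(2·4).
Point elasticity E = (dQ_x/dp)·(p/Q_x) = -4.9 × 16/662.2 ≈ -0.12.
|E| < 1, so demand is inelastic at this price.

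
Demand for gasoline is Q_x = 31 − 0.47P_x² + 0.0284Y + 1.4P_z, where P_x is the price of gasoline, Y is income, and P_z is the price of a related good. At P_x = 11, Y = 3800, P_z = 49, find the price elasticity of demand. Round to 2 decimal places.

-0.75

Evaluating quantity at (P_x, Y, P_z) gives Q_x = 31 − 0.47(11)² + 0.0284(3800) + 1.4(49) = 31 − 56.87 + 107.92 + 68.6 = 150.65.
∂Q_x/∂P_x = −2·0.47·P_x = -10.34, so E_p = -10.34·(11/150.65) ≈ -0.75.
|E_p| < 1: demand is inelastic.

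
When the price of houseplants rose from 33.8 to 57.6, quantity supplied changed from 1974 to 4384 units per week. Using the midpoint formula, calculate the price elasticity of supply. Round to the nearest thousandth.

1.456

%Δq = (4384 − 1974)/[(1974 + 4384)/2] = 2410/3179 ≈ 0.7581.
%ΔP = (57.6 − 33.8)/[(33.8 + 57.6)/2] = 23.8/45.7 ≈ 0.5208.
Arc elasticity E = %Δq/%ΔP ≈ 0.7581/0.5208 ≈ 1.456.
|E| > 1: supply is elastic over this range.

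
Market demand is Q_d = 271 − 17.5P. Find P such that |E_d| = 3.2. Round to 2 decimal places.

11.80

Set −bP/(a − bP) = −3.2 ⇒ bP = 3.2(a − bP) ⇒ bP(1+3.2) = 3.2·a.
P = 3.2·271/(17.5·4.2) ≈ 11.80.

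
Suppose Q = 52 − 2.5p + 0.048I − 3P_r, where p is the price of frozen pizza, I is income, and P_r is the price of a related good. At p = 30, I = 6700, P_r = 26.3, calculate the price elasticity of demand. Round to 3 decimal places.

Substituting, Q = 52 − 2.5(30) + 0.048(6700) − 3(26.3) = 52 − 75 + 321.6 − 78.9 = 219.7.
∂Q/∂p = −2.5, so E_p = (−2.5)·(30/219.7) ≈ -0.341.
|E_p| < 1: demand is inelastic.

-0.341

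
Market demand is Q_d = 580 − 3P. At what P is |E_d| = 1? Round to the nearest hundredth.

96.67

For linear demand Q_d = a − bP, E = −bP/(a − bP). |E| = 1 ⇒ bP = a − bP ⇒ P = a/(2b).
P = 580/(2·3) ≈ 96.67.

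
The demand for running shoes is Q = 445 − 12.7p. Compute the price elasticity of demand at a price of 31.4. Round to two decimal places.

At p = 31.4, Q = 46.22.
dQ/dp = −12.7.
Point elasticity E = (dQ/dp)·(p/Q) = -12.7 × 31.4/46.22 ≈ -8.63.
|E| > 1, so demand is elastic at this price.

-8.63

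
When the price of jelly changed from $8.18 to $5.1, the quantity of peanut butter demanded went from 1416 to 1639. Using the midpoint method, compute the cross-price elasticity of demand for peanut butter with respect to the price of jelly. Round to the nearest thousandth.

-0.315

%ΔQ_x = (1639 − 1416)/[(1416+1639)/2] = 223/1527.5 ≈ 0.1460.
%ΔP_y = (5.1 − 8.18)/[(8.18+5.1)/2] ≈ -0.4639.
E_xy = 0.1460/-0.4639 ≈ -0.315.
E_xy < 0, so peanut butter and jelly are complements.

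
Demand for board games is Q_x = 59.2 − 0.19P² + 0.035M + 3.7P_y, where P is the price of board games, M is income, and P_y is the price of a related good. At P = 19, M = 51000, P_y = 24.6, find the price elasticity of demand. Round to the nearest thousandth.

-0.073

At the given point, Q_x = 59.2 − 0.19(19)² + 0.035(51000) + 3.7(24.6) = 59.2 − 68.59 + 1785 + 91.02 = 1866.63.
∂Q_x/∂P = −2·0.19·P = -7.22, so E_p = -7.22·(19/1866.63) ≈ -0.073.
|E_p| < 1: demand is inelastic.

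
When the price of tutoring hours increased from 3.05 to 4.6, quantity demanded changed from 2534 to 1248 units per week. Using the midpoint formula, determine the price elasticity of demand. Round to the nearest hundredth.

%ΔQ = (1248 − 2534)/[(2534 + 1248)/2] = -1286/1891 ≈ -0.6801.
%ΔP = (4.6 − 3.05)/[(3.05 + 4.6)/2] = 1.55/3.825 ≈ 0.4052.
Arc elasticity E = %ΔQ/%ΔP ≈ -0.6801/0.4052 ≈ -1.68.
|E| > 1: demand is elastic over this range.

-1.68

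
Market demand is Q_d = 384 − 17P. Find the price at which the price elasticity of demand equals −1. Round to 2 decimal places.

For linear demand Q_d = a − bP, E = −bP/(a − bP). |E| = 1 ⇒ bP = a − bP ⇒ P = a/(2b).
P = 384/(2·17) ≈ 11.29.

11.29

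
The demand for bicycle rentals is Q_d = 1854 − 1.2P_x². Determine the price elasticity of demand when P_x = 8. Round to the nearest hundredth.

-0.09

At P_x = 8, Q_d = 1777.2.
dQ_d/dP_x = −2·1.2·P_x = −19.2.
Point elasticity E = (dQ_d/dP_x)·(P_x/Q_d) = -19.2 × 8/1777.2 ≈ -0.09.
|E| < 1, so demand is inelastic at this price.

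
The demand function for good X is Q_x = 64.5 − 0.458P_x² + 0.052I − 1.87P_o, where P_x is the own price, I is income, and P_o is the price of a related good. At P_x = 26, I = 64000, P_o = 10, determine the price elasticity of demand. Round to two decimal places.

-0.20

Substituting, Q_x = 64.5 − 0.458(26)² + 0.052(64000) − 1.87(10) = 64.5 − 309.608 + 3328 − 18.7 = 3064.192.
∂Q_x/∂P_x = −2·0.458·P_x = -23.816, so E_p = -23.816·(26/3064.192) ≈ -0.20.
|E_p| < 1: demand is inelastic.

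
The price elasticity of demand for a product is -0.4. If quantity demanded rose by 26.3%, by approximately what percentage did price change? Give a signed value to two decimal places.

-65.75

%ΔQ ≈ E × %ΔP ⇒ %ΔP = %ΔQ / E = (26.3%)/(-0.4) = -65.75%.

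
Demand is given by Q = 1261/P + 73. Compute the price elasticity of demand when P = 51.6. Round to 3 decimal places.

At P = 51.6, Q = 97.438.
dQ/dP = −1261/P² = −0.4736.
Point elasticity E = (dQ/dP)·(P/Q) = -0.4736 × 51.6/97.438 ≈ -0.251.
|E| < 1, so demand is inelastic at this price.

-0.251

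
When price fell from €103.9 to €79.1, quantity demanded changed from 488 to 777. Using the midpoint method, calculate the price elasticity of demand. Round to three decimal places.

-1.686

%ΔQ = (777 − 488)/[(488 + 777)/2] = 289/632.5 ≈ 0.4569.
%ΔP = (79.1 − 103.9)/[(103.9 + 79.1)/2] = -24.8/91.5 ≈ -0.2710.
Arc elasticity E = %ΔQ/%ΔP ≈ 0.4569/-0.2710 ≈ -1.686.
|E| > 1: demand is elastic over this range.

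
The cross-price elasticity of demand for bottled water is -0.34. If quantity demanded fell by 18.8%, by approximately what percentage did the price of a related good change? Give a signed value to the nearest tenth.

55.3

%ΔQ ≈ E × %ΔP_y ⇒ %ΔP_y = %ΔQ / E = (-18.8%)/(-0.34) ≈ 55.3%.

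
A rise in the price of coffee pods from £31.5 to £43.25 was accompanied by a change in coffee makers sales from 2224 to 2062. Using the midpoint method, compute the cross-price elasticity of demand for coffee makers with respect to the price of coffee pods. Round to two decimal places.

-0.24

%ΔQ_x = (2062 − 2224)/[(2224+2062)/2] = -162/2143 ≈ -0.0756.
%ΔP_y = (43.25 − 31.5)/[(31.5+43.25)/2] ≈ 0.3144.
E_xy = -0.0756/0.3144 ≈ -0.24.
E_xy < 0, so coffee makers and coffee pods are complements.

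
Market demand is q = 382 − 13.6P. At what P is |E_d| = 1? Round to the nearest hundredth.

14.04

For linear demand q = a − bP, E = −bP/(a − bP). |E| = 1 ⇒ bP = a − bP ⇒ P = a/(2b).
P = 382/(2·13.6) ≈ 14.04.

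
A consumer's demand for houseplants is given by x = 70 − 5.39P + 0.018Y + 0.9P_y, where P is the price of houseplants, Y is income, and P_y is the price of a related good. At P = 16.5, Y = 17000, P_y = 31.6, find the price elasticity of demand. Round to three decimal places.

-0.282

Substituting, x = 70 − 5.39(16.5) + 0.018(17000) + 0.9(31.6) = 70 − 88.935 + 306 + 28.44 = 315.505.
∂x/∂P = −5.39, so E_p = (−5.39)·(16.5/315.505) ≈ -0.282.
|E_p| < 1: demand is inelastic.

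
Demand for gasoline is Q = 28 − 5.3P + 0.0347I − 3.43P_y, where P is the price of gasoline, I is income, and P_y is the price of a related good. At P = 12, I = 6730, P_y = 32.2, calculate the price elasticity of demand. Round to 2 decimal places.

-0.73

Evaluating quantity at (P, I, P_y) gives Q = 28 − 5.3(12) + 0.0347(6730) − 3.43(32.2) = 28 − 63.6 + 233.531 − 110.446 = 87.485.
∂Q/∂P = −5.3, so E_p = (−5.3)·(12/87.485) ≈ -0.73.
|E_p| < 1: demand is inelastic.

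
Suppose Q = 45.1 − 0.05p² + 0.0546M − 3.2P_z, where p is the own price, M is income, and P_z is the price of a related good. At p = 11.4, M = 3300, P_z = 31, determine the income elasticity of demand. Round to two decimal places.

At the given point, Q = 45.1 − 0.05(11.4)² + 0.0546(3300) − 3.2(31) = 45.1 − 6.498 + 180.18 − 99.2 = 119.582.
∂Q/∂M = +0.0546, so E_I = 0.0546·(3300/119.582) ≈ 1.51.
E_I > 1: normal good (luxury).

1.51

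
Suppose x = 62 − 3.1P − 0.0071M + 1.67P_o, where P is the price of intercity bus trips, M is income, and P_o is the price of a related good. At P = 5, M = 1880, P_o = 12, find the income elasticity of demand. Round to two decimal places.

-0.25

First evaluate x: 62 − 3.1(5) − 0.0071(1880) + 1.67(12) = 62 − 15.5 − 13.348 + 20.04 = 53.192.
∂x/∂M = −0.0071, so E_I = -0.0071·(1880/53.192) ≈ -0.25.
E_I < 0: inferior good.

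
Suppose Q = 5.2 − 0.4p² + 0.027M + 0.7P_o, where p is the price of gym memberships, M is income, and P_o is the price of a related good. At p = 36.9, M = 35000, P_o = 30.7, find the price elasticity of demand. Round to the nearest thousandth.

Substituting, Q = 5.2 − 0.4(36.9)² + 0.027(35000) + 0.7(30.7) = 5.2 − 544.644 + 945 + 21.49 = 427.046.
∂Q/∂p = −2·0.4·p = -29.52, so E_p = -29.52·(36.9/427.046) ≈ -2.551.
|E_p| > 1: demand is elastic.

-2.551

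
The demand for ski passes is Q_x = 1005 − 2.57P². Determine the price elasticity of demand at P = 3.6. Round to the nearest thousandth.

At P = 3.6, Q_x = 971.6928.
dQ_x/dP = −2·2.57·P = −18.504.
Point elasticity E = (dQ_x/dP)·(P/Q_x) = -18.504 × 3.6/971.6928 ≈ -0.069.
|E| < 1, so demand is inelastic at this price.

-0.069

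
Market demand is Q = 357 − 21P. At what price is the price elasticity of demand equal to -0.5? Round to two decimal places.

5.67

Set −bP/(a − bP) = −0.5 ⇒ bP = 0.5(a − bP) ⇒ bP(1+0.5) = 0.5·a.
P = 0.5·357/(21·1.5) ≈ 5.67.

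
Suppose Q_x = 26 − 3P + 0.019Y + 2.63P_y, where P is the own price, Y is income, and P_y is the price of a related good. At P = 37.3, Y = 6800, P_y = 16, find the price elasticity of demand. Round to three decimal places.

Q_x = 26 − 3(37.3) + 0.019(6800) + 2.63(16) = 26 − 111.9 + 129.2 + 42.08 = 85.38.
∂Q_x/∂P = −3, so E_p = (−3)·(37.3/85.38) ≈ -1.311.
|E_p| > 1: demand is elastic.

-1.311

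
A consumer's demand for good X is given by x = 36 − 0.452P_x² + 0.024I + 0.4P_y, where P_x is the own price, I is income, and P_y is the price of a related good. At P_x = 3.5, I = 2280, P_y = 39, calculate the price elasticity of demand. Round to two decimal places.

-0.11

Evaluating quantity at (P_x, I, P_y) gives x = 36 − 0.452(3.5)² + 0.024(2280) + 0.4(39) = 36 − 5.537 + 54.72 + 15.6 = 100.783.
∂x/∂P_x = −2·0.452·P_x = -3.164, so E_p = -3.164·(3.5/100.783) ≈ -0.11.
|E_p| < 1: demand is inelastic.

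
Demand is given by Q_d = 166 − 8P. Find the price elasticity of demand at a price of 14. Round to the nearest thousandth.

At P = 14, Q_d = 54.
dQ_d/dP = −8.
Point elasticity E = (dQ_d/dP)·(P/Q_d) = -8 × 14/54 ≈ -2.074.
|E| > 1, so demand is elastic at this price.

-2.074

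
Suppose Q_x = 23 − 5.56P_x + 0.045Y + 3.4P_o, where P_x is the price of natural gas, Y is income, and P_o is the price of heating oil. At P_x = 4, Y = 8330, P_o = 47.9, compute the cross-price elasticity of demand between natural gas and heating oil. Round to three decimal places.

0.302

Substituting, Q_x = 23 − 5.56(4) + 0.045(8330) + 3.4(47.9) = 23 − 22.24 + 374.85 + 162.86 = 538.47.
∂Q_x/∂P_o = +3.4, so E_xy = 3.4·(47.9/538.47) ≈ 0.302.
E_xy > 0: the goods are substitutes.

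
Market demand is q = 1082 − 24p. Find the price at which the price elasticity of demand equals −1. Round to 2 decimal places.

For linear demand q = a − bp, E = −bp/(a − bp). |E| = 1 ⇒ bp = a − bp ⇒ p = a/(2b).
p = 1082/(2·24) ≈ 22.54.

22.54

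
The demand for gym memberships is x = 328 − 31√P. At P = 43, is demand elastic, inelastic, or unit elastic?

inelastic

At P = 43, x = 124.7194.
dx/dP = −31/(2√P) = −31/(2·6.5574).
Point elasticity E = (dx/dP)·(P/x) = -2.3637 × 43/124.7194 ≈ -0.815.
|E| ≈ 0.815 < 1, so demand is inelastic.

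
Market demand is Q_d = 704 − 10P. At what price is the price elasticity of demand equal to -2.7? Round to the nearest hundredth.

Set −bP/(a − bP) = −2.7 ⇒ bP = 2.7(a − bP) ⇒ bP(1+2.7) = 2.7·a.
P = 2.7·704/(10·3.7) ≈ 51.37.

51.37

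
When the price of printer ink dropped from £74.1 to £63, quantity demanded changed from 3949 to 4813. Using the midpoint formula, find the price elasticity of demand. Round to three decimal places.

%ΔQ = (4813 − 3949)/[(3949 + 4813)/2] = 864/4381 ≈ 0.1972.
%ΔP = (63 − 74.1)/[(74.1 + 63)/2] = -11.1/68.55 ≈ -0.1619.
Arc elasticity E = %ΔQ/%ΔP ≈ 0.1972/-0.1619 ≈ -1.218.
|E| > 1: demand is elastic over this range.

-1.218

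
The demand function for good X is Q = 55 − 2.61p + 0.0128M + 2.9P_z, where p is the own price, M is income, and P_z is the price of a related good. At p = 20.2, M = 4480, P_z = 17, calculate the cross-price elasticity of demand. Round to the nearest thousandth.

Substituting, Q = 55 − 2.61(20.2) + 0.0128(4480) + 2.9(17) = 55 − 52.722 + 57.344 + 49.3 = 108.922.
∂Q/∂P_z = +2.9, so E_xy = 2.9·(17/108.922) ≈ 0.453.
E_xy > 0: the goods are substitutes.

0.453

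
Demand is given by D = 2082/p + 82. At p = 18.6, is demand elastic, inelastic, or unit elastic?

At p = 18.6, D = 193.9355.
dD/dp = −2082/p² = −6.018.
Point elasticity E = (dD/dp)·(p/D) = -6.018 × 18.6/193.9355 ≈ -0.577.
|E| ≈ 0.577 < 1, so demand is inelastic.

inelastic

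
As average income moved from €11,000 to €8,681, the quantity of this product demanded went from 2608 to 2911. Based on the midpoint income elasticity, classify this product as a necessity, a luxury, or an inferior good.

%ΔQ = (2911 − 2608)/[(2608+2911)/2] = 303/2759.5 ≈ 0.1098.
%ΔM = (8,681 − 11,000)/[(11,000+8,681)/2] = -2319/9840.5 ≈ -0.2357.
E_I = %ΔQ/%ΔM ≈ -0.466.
E_I < 0: inferior good.

inferior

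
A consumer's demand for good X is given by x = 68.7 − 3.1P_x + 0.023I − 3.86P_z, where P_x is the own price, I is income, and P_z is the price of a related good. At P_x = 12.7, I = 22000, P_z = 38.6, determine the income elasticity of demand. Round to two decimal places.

At the given point, x = 68.7 − 3.1(12.7) + 0.023(22000) − 3.86(38.6) = 68.7 − 39.37 + 506 − 148.996 = 386.334.
∂x/∂I = +0.023, so E_I = 0.023·(22000/386.334) ≈ 1.31.
E_I > 1: normal good (luxury).

1.31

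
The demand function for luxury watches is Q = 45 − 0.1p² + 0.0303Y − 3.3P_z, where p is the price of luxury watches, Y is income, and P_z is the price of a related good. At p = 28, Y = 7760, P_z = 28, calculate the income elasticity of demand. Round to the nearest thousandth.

2.151

Q = 45 − 0.1(28)² + 0.0303(7760) − 3.3(28) = 45 − 78.4 + 235.128 − 92.4 = 109.328.
∂Q/∂Y = +0.0303, so E_I = 0.0303·(7760/109.328) ≈ 2.151.
E_I > 1: normal good (luxury).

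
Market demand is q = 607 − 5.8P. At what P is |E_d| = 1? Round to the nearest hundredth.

For linear demand q = a − bP, E = −bP/(a − bP). |E| = 1 ⇒ bP = a − bP ⇒ P = a/(2b).
P = 607/(2·5.8) ≈ 52.33.

52.33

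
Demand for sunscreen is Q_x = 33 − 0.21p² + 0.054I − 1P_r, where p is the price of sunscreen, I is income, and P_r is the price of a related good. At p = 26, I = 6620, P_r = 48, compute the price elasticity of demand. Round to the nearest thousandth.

Substituting, Q_x = 33 − 0.21(26)² + 0.054(6620) − 1(48) = 33 − 141.96 + 357.48 − 48 = 200.52.
∂Q_x/∂p = −2·0.21·p = -10.92, so E_p = -10.92·(26/200.52) ≈ -1.416.
|E_p| > 1: demand is elastic.

-1.416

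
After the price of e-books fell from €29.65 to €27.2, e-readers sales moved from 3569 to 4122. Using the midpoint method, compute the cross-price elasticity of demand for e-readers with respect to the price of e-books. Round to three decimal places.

-1.668

%ΔQ_x = (4122 − 3569)/[(3569+4122)/2] = 553/3845.5 ≈ 0.1438.
%ΔP_y = (27.2 − 29.65)/[(29.65+27.2)/2] ≈ -0.0862.
E_xy = 0.1438/-0.0862 ≈ -1.668.
E_xy < 0, so e-readers and e-books are complements.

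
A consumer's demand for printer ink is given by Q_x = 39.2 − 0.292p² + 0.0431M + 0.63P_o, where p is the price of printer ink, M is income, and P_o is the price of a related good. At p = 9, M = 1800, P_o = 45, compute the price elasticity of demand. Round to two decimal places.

-0.39

Evaluating quantity at (p, M, P_o) gives Q_x = 39.2 − 0.292(9)² + 0.0431(1800) + 0.63(45) = 39.2 − 23.652 + 77.58 + 28.35 = 121.478.
∂Q_x/∂p = −2·0.292·p = -5.256, so E_p = -5.256·(9/121.478) ≈ -0.39.
|E_p| < 1: demand is inelastic.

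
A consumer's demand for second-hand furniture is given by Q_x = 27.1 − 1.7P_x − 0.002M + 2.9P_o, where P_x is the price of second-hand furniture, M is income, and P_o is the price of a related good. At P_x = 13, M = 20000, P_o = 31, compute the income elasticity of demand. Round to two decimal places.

Q_x = 27.1 − 1.7(13) − 0.002(20000) + 2.9(31) = 27.1 − 22.1 − 40 + 89.9 = 54.9.
∂Q_x/∂M = −0.002, so E_I = -0.002·(20000/54.9) ≈ -0.73.
E_I < 0: inferior good.

-0.73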